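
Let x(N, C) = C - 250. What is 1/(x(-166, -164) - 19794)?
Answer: -1/20208 ≈ -4.9485e-5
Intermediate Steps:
x(N, C) = -250 + C
1/(x(-166, -164) - 19794) = 1/((-250 - 164) - 19794) = 1/(-414 - 19794) = 1/(-20208) = -1/20208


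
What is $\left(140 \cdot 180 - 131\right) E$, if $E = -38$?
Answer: $-952622$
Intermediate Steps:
$\left(140 \cdot 180 - 131\right) E = \left(140 \cdot 180 - 131\right) \left(-38\right) = \left(25200 - 131\right) \left(-38\right) = 25069 \left(-38\right) = -952622$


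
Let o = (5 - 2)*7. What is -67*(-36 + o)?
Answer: 1005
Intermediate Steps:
o = 21 (o = 3*7 = 21)
-67*(-36 + o) = -67*(-36 + 21) = -67*(-15) = 1005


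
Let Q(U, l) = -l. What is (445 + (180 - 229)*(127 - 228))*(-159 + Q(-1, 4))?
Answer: -879222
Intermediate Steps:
(445 + (180 - 229)*(127 - 228))*(-159 + Q(-1, 4)) = (445 + (180 - 229)*(127 - 228))*(-159 - 1*4) = (445 - 49*(-101))*(-159 - 4) = (445 + 4949)*(-163) = 5394*(-163) = -879222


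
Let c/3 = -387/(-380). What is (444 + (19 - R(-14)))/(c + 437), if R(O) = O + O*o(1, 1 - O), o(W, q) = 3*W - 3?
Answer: 181260/167221 ≈ 1.0840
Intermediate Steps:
c = 1161/380 (c = 3*(-387/(-380)) = 3*(-387*(-1/380)) = 3*(387/380) = 1161/380 ≈ 3.0553)
o(W, q) = -3 + 3*W
R(O) = O (R(O) = O + O*(-3 + 3*1) = O + O*(-3 + 3) = O + O*0 = O + 0 = O)
(444 + (19 - R(-14)))/(c + 437) = (444 + (19 - 1*(-14)))/(1161/380 + 437) = (444 + (19 + 14))/(167221/380) = (444 + 33)*(380/167221) = 477*(380/167221) = 181260/167221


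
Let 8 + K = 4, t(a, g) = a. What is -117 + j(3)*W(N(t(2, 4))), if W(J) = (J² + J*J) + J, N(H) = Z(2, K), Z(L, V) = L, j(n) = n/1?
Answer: -87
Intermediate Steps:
j(n) = n (j(n) = n*1 = n)
K = -4 (K = -8 + 4 = -4)
N(H) = 2
W(J) = J + 2*J² (W(J) = (J² + J²) + J = 2*J² + J = J + 2*J²)
-117 + j(3)*W(N(t(2, 4))) = -117 + 3*(2*(1 + 2*2)) = -117 + 3*(2*(1 + 4)) = -117 + 3*(2*5) = -117 + 3*10 = -117 + 30 = -87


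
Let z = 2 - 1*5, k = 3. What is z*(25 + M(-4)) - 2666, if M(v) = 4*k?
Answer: -2777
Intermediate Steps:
M(v) = 12 (M(v) = 4*3 = 12)
z = -3 (z = 2 - 5 = -3)
z*(25 + M(-4)) - 2666 = -3*(25 + 12) - 2666 = -3*37 - 2666 = -111 - 2666 = -2777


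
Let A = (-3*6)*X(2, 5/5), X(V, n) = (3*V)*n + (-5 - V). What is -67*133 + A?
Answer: -8893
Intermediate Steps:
X(V, n) = -5 - V + 3*V*n (X(V, n) = 3*V*n + (-5 - V) = -5 - V + 3*V*n)
A = 18 (A = (-3*6)*(-5 - 1*2 + 3*2*(5/5)) = -18*(-5 - 2 + 3*2*(5*(⅕))) = -18*(-5 - 2 + 3*2*1) = -18*(-5 - 2 + 6) = -18*(-1) = 18)
-67*133 + A = -67*133 + 18 = -8911 + 18 = -8893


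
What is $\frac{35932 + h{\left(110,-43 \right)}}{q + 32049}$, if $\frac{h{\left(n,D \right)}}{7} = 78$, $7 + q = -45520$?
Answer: $- \frac{793}{293} \approx -2.7065$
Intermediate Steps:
$q = -45527$ ($q = -7 - 45520 = -45527$)
$h{\left(n,D \right)} = 546$ ($h{\left(n,D \right)} = 7 \cdot 78 = 546$)
$\frac{35932 + h{\left(110,-43 \right)}}{q + 32049} = \frac{35932 + 546}{-45527 + 32049} = \frac{36478}{-13478} = 36478 \left(- \frac{1}{13478}\right) = - \frac{793}{293}$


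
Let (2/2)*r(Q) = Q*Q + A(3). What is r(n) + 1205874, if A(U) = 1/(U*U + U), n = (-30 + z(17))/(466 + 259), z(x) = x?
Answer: 7606050782653/6307500 ≈ 1.2059e+6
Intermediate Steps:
n = -13/725 (n = (-30 + 17)/(466 + 259) = -13/725 ≈ -0.017931)
A(U) = 1/(U + U²) (A(U) = 1/(U² + U) = 1/(U + U²))
r(Q) = 1/12 + Q² (r(Q) = Q*Q + 1/(3*(1 + 3)) = Q² + (⅓)/4 = Q² + (⅓)*(¼) = Q² + 1/12 = 1/12 + Q²)
r(n) + 1205874 = (1/12 + (-13/725)²) + 1205874 = (1/12 + 169/525625) + 1205874 = 527653/6307500 + 1205874 = 7606050782653/6307500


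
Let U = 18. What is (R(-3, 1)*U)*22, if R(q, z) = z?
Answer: 396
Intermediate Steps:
(R(-3, 1)*U)*22 = (1*18)*22 = 18*22 = 396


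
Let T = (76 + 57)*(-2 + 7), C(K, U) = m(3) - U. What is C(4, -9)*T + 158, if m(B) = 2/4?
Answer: 12951/2 ≈ 6475.5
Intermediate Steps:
m(B) = ½ (m(B) = 2*(¼) = ½)
C(K, U) = ½ - U
T = 665 (T = 133*5 = 665)
C(4, -9)*T + 158 = (½ - 1*(-9))*665 + 158 = (½ + 9)*665 + 158 = (19/2)*665 + 158 = 12635/2 + 158 = 12951/2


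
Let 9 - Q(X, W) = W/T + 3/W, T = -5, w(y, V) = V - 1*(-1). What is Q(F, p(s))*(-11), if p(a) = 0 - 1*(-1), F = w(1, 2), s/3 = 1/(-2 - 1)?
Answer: -341/5 ≈ -68.200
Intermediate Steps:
w(y, V) = 1 + V (w(y, V) = V + 1 = 1 + V)
s = -1 (s = 3/(-2 - 1) = 3/(-3) = 3*(-⅓) = -1)
F = 3 (F = 1 + 2 = 3)
p(a) = 1 (p(a) = 0 + 1 = 1)
Q(X, W) = 9 - 3/W + W/5 (Q(X, W) = 9 - (W/(-5) + 3/W) = 9 - (W*(-⅕) + 3/W) = 9 - (-W/5 + 3/W) = 9 - (3/W - W/5) = 9 + (-3/W + W/5) = 9 - 3/W + W/5)
Q(F, p(s))*(-11) = (9 - 3/1 + (⅕)*1)*(-11) = (9 - 3*1 + ⅕)*(-11) = (9 - 3 + ⅕)*(-11) = (31/5)*(-11) = -341/5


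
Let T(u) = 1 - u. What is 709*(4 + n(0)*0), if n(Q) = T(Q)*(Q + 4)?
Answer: 2836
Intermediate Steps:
n(Q) = (1 - Q)*(4 + Q) (n(Q) = (1 - Q)*(Q + 4) = (1 - Q)*(4 + Q))
709*(4 + n(0)*0) = 709*(4 - (-1 + 0)*(4 + 0)*0) = 709*(4 - 1*(-1)*4*0) = 709*(4 + 4*0) = 709*(4 + 0) = 709*4 = 2836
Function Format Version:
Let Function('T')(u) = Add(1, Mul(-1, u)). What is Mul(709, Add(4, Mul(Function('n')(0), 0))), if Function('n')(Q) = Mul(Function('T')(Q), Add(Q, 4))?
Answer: 2836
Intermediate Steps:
Function('n')(Q) = Mul(Add(1, Mul(-1, Q)), Add(4, Q)) (Function('n')(Q) = Mul(Add(1, Mul(-1, Q)), Add(Q, 4)) = Mul(Add(1, Mul(-1, Q)), Add(4, Q)))
Mul(709, Add(4, Mul(Function('n')(0), 0))) = Mul(709, Add(4, Mul(Mul(-1, Add(-1, 0), Add(4, 0)), 0))) = Mul(709, Add(4, Mul(Mul(-1, -1, 4), 0))) = Mul(709, Add(4, Mul(4, 0))) = Mul(709, Add(4, 0)) = Mul(709, 4) = 2836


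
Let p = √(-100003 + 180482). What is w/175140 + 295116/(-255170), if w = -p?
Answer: -147558/127585 - √80479/175140 ≈ -1.1582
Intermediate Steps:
p = √80479 ≈ 283.69
w = -√80479 ≈ -283.69
w/175140 + 295116/(-255170) = -√80479/175140 + 295116/(-255170) = -√80479*(1/175140) + 295116*(-1/255170) = -√80479/175140 - 147558/127585 = -147558/127585 - √80479/175140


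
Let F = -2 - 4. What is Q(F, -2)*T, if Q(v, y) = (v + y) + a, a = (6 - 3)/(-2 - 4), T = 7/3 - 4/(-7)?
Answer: -1037/42 ≈ -24.690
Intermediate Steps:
F = -6
T = 61/21 (T = 7*(⅓) - 4*(-⅐) = 7/3 + 4/7 = 61/21 ≈ 2.9048)
a = -½ (a = 3/(-6) = 3*(-⅙) = -½ ≈ -0.50000)
Q(v, y) = -½ + v + y (Q(v, y) = (v + y) - ½ = -½ + v + y)
Q(F, -2)*T = (-½ - 6 - 2)*(61/21) = -17/2*61/21 = -1037/42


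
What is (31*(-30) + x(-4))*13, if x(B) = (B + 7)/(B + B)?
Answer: -96759/8 ≈ -12095.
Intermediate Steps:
x(B) = (7 + B)/(2*B) (x(B) = (7 + B)/((2*B)) = (7 + B)*(1/(2*B)) = (7 + B)/(2*B))
(31*(-30) + x(-4))*13 = (31*(-30) + (½)*(7 - 4)/(-4))*13 = (-930 + (½)*(-¼)*3)*13 = (-930 - 3/8)*13 = -7443/8*13 = -96759/8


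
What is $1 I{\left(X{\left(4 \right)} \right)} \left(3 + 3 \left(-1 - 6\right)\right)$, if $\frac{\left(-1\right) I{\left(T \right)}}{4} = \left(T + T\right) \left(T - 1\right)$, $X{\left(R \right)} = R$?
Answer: $1728$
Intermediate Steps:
$I{\left(T \right)} = - 8 T \left(-1 + T\right)$ ($I{\left(T \right)} = - 4 \left(T + T\right) \left(T - 1\right) = - 4 \cdot 2 T \left(-1 + T\right) = - 8 T \left(-1 + T\right)$)
$1 I{\left(X{\left(4 \right)} \right)} \left(3 + 3 \left(-1 - 6\right)\right) = 1 \cdot 8 \cdot 4 \left(1 - 4\right) \left(3 + 3 \left(-1 - 6\right)\right) = 1 \cdot 8 \cdot 4 \left(-3\right) \left(3 + 3 \left(-7\right)\right) = 1 \left(-96\right) \left(3 - 21\right) = \left(-96\right) \left(-18\right) = 1728$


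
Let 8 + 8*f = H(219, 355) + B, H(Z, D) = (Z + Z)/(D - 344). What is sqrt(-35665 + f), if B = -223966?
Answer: I*sqrt(30809878)/22 ≈ 252.3*I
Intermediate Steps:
H(Z, D) = 2*Z/(-344 + D) (H(Z, D) = (2*Z)/(-344 + D) = 2*Z/(-344 + D))
f = -615819/22 (f = -1 + (2*219/(-344 + 355) - 223966)/8 = -1 + (2*219/11 - 223966)/8 = -1 + (2*219*(1/11) - 223966)/8 = -1 + (438/11 - 223966)/8 = -1 + (1/8)*(-2463188/11) = -1 - 615797/22 = -615819/22 ≈ -27992.)
sqrt(-35665 + f) = sqrt(-35665 - 615819/22) = sqrt(-1400449/22) = I*sqrt(30809878)/22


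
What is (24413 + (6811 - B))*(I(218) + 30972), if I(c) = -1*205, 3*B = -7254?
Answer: 1035063414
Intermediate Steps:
B = -2418 (B = (1/3)*(-7254) = -2418)
I(c) = -205
(24413 + (6811 - B))*(I(218) + 30972) = (24413 + (6811 - 1*(-2418)))*(-205 + 30972) = (24413 + (6811 + 2418))*30767 = (24413 + 9229)*30767 = 33642*30767 = 1035063414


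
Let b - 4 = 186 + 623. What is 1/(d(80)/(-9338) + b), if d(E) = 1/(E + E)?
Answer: 1494080/1214687039 ≈ 0.0012300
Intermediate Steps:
d(E) = 1/(2*E)
b = 813 (b = 4 + (186 + 623) = 4 + 809 = 813)
1/(d(80)/(-9338) + b) = 1/(((½)/80)/(-9338) + 813) = 1/(((½)*(1/80))*(-1/9338) + 813) = 1/((1/160)*(-1/9338) + 813) = 1/(-1/1494080 + 813) = 1/(1214687039/1494080) = 1494080/1214687039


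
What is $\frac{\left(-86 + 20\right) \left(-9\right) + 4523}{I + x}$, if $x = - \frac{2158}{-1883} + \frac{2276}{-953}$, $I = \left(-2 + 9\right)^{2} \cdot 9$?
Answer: $\frac{9182451383}{789144925} \approx 11.636$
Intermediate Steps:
$I = 441$ ($I = 7^{2} \cdot 9 = 49 \cdot 9 = 441$)
$x = - \frac{2229134}{1794499}$ ($x = \left(-2158\right) \left(- \frac{1}{1883}\right) + 2276 \left(- \frac{1}{953}\right) = \frac{2158}{1883} - \frac{2276}{953} = - \frac{2229134}{1794499} \approx -1.2422$)
$\frac{\left(-86 + 20\right) \left(-9\right) + 4523}{I + x} = \frac{\left(-86 + 20\right) \left(-9\right) + 4523}{441 - \frac{2229134}{1794499}} = \frac{\left(-66\right) \left(-9\right) + 4523}{\frac{789144925}{1794499}} = \left(594 + 4523\right) \frac{1794499}{789144925} = 5117 \cdot \frac{1794499}{789144925} = \frac{9182451383}{789144925}$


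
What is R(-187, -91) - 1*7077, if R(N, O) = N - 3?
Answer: -7267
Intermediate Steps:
R(N, O) = -3 + N
R(-187, -91) - 1*7077 = (-3 - 187) - 1*7077 = -190 - 7077 = -7267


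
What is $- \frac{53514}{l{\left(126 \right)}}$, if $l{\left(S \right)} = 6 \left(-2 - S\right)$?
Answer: $\frac{8919}{128} \approx 69.68$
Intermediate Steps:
$l{\left(S \right)} = -12 - 6 S$
$- \frac{53514}{l{\left(126 \right)}} = - \frac{53514}{-12 - 756} = - \frac{53514}{-768} = \left(-53514\right) \left(- \frac{1}{768}\right) = \frac{8919}{128}$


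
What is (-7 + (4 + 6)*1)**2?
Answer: 9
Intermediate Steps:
(-7 + (4 + 6)*1)**2 = (-7 + 10*1)**2 = (-7 + 10)**2 = 3**2 = 9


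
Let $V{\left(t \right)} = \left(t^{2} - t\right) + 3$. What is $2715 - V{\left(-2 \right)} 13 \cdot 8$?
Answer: $1779$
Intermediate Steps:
$V{\left(t \right)} = 3 + t^{2} - t$
$2715 - V{\left(-2 \right)} 13 \cdot 8 = 2715 - \left(3 + \left(-2\right)^{2} - -2\right) 13 \cdot 8 = 2715 - \left(3 + 4 + 2\right) 13 \cdot 8 = 2715 - 9 \cdot 13 \cdot 8 = 2715 - 117 \cdot 8 = 2715 - 936 = 1779$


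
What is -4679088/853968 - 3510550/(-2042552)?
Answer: -68326908231/18169521316 ≈ -3.7605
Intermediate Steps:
-4679088/853968 - 3510550/(-2042552) = -4679088*1/853968 - 3510550*(-1/2042552) = -97481/17791 + 1755275/1021276 = -68326908231/18169521316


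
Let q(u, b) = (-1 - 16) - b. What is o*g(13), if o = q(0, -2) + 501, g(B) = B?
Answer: 6318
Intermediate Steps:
q(u, b) = -17 - b
o = 486 (o = (-17 - 1*(-2)) + 501 = (-17 + 2) + 501 = -15 + 501 = 486)
o*g(13) = 486*13 = 6318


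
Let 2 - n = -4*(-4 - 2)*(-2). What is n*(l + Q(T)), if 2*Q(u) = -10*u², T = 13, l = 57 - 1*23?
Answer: -40550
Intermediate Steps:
l = 34 (l = 57 - 23 = 34)
n = 50 (n = 2 - (-4*(-4 - 2))*(-2) = 2 - (-4*(-6))*(-2) = 2 - 24*(-2) = 2 - 1*(-48) = 2 + 48 = 50)
Q(u) = -5*u² (Q(u) = (-10*u²)/2 = -5*u²)
n*(l + Q(T)) = 50*(34 - 5*13²) = 50*(34 - 5*169) = 50*(34 - 845) = 50*(-811) = -40550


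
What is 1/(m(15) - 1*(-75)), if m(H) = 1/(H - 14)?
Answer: 1/76 ≈ 0.013158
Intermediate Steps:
m(H) = 1/(-14 + H)
1/(m(15) - 1*(-75)) = 1/(1/(-14 + 15) - 1*(-75)) = 1/(1/1 + 75) = 1/(1 + 75) = 1/76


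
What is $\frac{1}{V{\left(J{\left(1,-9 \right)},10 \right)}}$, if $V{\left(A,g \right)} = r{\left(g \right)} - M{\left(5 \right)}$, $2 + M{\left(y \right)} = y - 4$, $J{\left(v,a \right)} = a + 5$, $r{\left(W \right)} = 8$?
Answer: $\frac{1}{9} \approx 0.11111$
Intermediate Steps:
$J{\left(v,a \right)} = 5 + a$
$M{\left(y \right)} = -6 + y$ ($M{\left(y \right)} = -2 + \left(y - 4\right) = -2 + \left(-4 + y\right) = -6 + y$)
$V{\left(A,g \right)} = 9$ ($V{\left(A,g \right)} = 8 - \left(-6 + 5\right) = 8 - -1 = 8 + 1 = 9$)
$\frac{1}{V{\left(J{\left(1,-9 \right)},10 \right)}} = \frac{1}{9}$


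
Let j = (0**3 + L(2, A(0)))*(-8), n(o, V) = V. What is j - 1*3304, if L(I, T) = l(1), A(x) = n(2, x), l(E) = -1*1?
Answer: -3296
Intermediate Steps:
l(E) = -1
A(x) = x
L(I, T) = -1
j = 8 (j = (0**3 - 1)*(-8) = (0 - 1)*(-8) = -1*(-8) = 8)
j - 1*3304 = 8 - 1*3304 = 8 - 3304 = -3296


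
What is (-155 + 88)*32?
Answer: -2144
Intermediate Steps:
(-155 + 88)*32 = -67*32 = -2144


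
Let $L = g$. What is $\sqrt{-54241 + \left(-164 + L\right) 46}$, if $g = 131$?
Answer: $i \sqrt{55759} \approx 236.13 i$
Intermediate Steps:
$L = 131$
$\sqrt{-54241 + \left(-164 + L\right) 46} = \sqrt{-54241 + \left(-164 + 131\right) 46} = \sqrt{-54241 - 1518} = \sqrt{-55759} = i \sqrt{55759}$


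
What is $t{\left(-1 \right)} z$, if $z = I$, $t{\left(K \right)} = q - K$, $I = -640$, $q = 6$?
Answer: $-4480$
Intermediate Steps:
$t{\left(K \right)} = 6 - K$
$z = -640$
$t{\left(-1 \right)} z = \left(6 - -1\right) \left(-640\right) = \left(6 + 1\right) \left(-640\right) = 7 \left(-640\right) = -4480$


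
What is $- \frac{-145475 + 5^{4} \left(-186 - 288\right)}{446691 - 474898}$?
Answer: $- \frac{441725}{28207} \approx -15.66$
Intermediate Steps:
$- \frac{-145475 + 5^{4} \left(-186 - 288\right)}{446691 - 474898} = - \frac{-145475 + 625 \left(-474\right)}{-28207} = - \frac{\left(-145475 - 296250\right) \left(-1\right)}{28207} = - \frac{\left(-441725\right) \left(-1\right)}{28207} = \left(-1\right) \frac{441725}{28207} = - \frac{441725}{28207}$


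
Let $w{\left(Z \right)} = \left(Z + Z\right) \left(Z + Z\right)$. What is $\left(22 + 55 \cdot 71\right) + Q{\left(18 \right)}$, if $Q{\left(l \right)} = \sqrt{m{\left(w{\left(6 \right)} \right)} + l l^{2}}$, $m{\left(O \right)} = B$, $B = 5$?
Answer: $3927 + \sqrt{5837} \approx 4003.4$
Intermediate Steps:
$w{\left(Z \right)} = 4 Z^{2}$ ($w{\left(Z \right)} = 2 Z 2 Z = 4 Z^{2}$)
$m{\left(O \right)} = 5$
$Q{\left(l \right)} = \sqrt{5 + l^{3}}$ ($Q{\left(l \right)} = \sqrt{5 + l l^{2}} = \sqrt{5 + l^{3}}$)
$\left(22 + 55 \cdot 71\right) + Q{\left(18 \right)} = \left(22 + 55 \cdot 71\right) + \sqrt{5 + 18^{3}} = \left(22 + 3905\right) + \sqrt{5 + 5832} = 3927 + \sqrt{5837}$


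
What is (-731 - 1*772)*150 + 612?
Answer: -224838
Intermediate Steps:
(-731 - 1*772)*150 + 612 = (-731 - 772)*150 + 612 = -1503*150 + 612 = -225450 + 612 = -224838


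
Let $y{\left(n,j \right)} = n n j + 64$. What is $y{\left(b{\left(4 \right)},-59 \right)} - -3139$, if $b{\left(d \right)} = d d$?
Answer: $-11901$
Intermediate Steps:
$b{\left(d \right)} = d^{2}$
$y{\left(n,j \right)} = 64 + j n^{2}$ ($y{\left(n,j \right)} = n^{2} j + 64 = j n^{2} + 64 = 64 + j n^{2}$)
$y{\left(b{\left(4 \right)},-59 \right)} - -3139 = \left(64 - 59 \left(4^{2}\right)^{2}\right) - -3139 = \left(64 - 59 \cdot 16^{2}\right) + 3139 = \left(64 - 15104\right) + 3139 = -15040 + 3139 = -11901$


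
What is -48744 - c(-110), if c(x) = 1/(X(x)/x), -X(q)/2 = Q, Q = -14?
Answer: -682361/14 ≈ -48740.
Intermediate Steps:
X(q) = 28 (X(q) = -2*(-14) = 28)
c(x) = x/28 (c(x) = 1/(28/x) = x/28)
-48744 - c(-110) = -48744 - (-110)/28 = -48744 - 1*(-55/14) = -48744 + 55/14 = -682361/14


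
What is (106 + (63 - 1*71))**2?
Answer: 9604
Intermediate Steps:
(106 + (63 - 1*71))**2 = (106 + (63 - 71))**2 = (106 - 8)**2 = 98**2 = 9604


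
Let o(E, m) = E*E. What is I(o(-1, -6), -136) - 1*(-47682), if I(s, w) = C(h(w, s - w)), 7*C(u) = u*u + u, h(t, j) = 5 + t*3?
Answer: 495780/7 ≈ 70826.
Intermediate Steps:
h(t, j) = 5 + 3*t
o(E, m) = E**2
C(u) = u/7 + u**2/7 (C(u) = (u*u + u)/7 = (u**2 + u)/7 = (u + u**2)/7 = u/7 + u**2/7)
I(s, w) = (5 + 3*w)*(6 + 3*w)/7 (I(s, w) = (5 + 3*w)*(1 + (5 + 3*w))/7 = (5 + 3*w)*(6 + 3*w)/7)
I(o(-1, -6), -136) - 1*(-47682) = 3*(2 - 136)*(5 + 3*(-136))/7 - 1*(-47682) = (3/7)*(-134)*(5 - 408) + 47682 = (3/7)*(-134)*(-403) + 47682 = 162006/7 + 47682 = 495780/7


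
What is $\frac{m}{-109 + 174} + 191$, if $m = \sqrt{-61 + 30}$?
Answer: $191 + \frac{i \sqrt{31}}{65} \approx 191.0 + 0.085658 i$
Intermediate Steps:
$m = i \sqrt{31}$ ($m = \sqrt{-31} = i \sqrt{31} \approx 5.5678 i$)
$\frac{m}{-109 + 174} + 191 = \frac{i \sqrt{31}}{-109 + 174} + 191 = \frac{i \sqrt{31}}{65} + 191 = 191 + \frac{i \sqrt{31}}{65}$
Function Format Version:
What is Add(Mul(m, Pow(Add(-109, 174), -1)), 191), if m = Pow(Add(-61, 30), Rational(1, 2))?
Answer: Add(191, Mul(Rational(1, 65), I, Pow(31, Rational(1, 2)))) ≈ Add(191.00, Mul(0.085658, I))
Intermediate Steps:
m = Mul(I, Pow(31, Rational(1, 2))) (m = Pow(-31, Rational(1, 2)) = Mul(I, Pow(31, Rational(1, 2))) ≈ Mul(5.5678, I))
Add(Mul(m, Pow(Add(-109, 174), -1)), 191) = Add(Mul(Mul(I, Pow(31, Rational(1, 2))), Pow(Add(-109, 174), -1)), 191) = Add(Mul(Mul(I, Pow(31, Rational(1, 2))), Pow(65, -1)), 191) = Add(Mul(Mul(I, Pow(31, Rational(1, 2))), Rational(1, 65)), 191) = Add(Mul(Rational(1, 65), I, Pow(31, Rational(1, 2))), 191) = Add(191, Mul(Rational(1, 65), I, Pow(31, Rational(1, 2))))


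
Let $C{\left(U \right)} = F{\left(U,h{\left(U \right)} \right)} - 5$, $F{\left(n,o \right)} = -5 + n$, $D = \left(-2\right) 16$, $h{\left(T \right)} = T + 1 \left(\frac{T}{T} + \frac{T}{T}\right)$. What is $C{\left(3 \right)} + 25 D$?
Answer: $-807$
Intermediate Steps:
$h{\left(T \right)} = 2 + T$ ($h{\left(T \right)} = T + 1 \left(1 + 1\right) = T + 1 \cdot 2 = T + 2 = 2 + T$)
$D = -32$
$C{\left(U \right)} = -10 + U$ ($C{\left(U \right)} = \left(-5 + U\right) - 5 = -10 + U$)
$C{\left(3 \right)} + 25 D = \left(-10 + 3\right) + 25 \left(-32\right) = -7 - 800 = -807$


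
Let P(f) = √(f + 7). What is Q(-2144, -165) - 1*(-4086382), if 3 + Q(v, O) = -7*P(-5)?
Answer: 4086379 - 7*√2 ≈ 4.0864e+6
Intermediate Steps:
P(f) = √(7 + f)
Q(v, O) = -3 - 7*√2 (Q(v, O) = -3 - 7*√(7 - 5) = -3 - 7*√2)
Q(-2144, -165) - 1*(-4086382) = (-3 - 7*√2) - 1*(-4086382) = (-3 - 7*√2) + 4086382 = 4086379 - 7*√2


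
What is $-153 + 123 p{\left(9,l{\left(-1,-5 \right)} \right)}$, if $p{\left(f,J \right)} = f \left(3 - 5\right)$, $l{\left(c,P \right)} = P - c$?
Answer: $-2367$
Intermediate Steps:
$p{\left(f,J \right)} = - 2 f$ ($p{\left(f,J \right)} = f \left(3 - 5\right) = f \left(-2\right) = - 2 f$)
$-153 + 123 p{\left(9,l{\left(-1,-5 \right)} \right)} = -153 + 123 \left(\left(-2\right) 9\right) = -153 + 123 \left(-18\right) = -153 - 2214 = -2367$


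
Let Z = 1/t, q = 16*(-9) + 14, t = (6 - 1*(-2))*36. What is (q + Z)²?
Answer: 1401678721/82944 ≈ 16899.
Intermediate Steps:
t = 288 (t = (6 + 2)*36 = 8*36 = 288)
q = -130 (q = -144 + 14 = -130)
Z = 1/288 ≈ 0.0034722
(q + Z)² = (-130 + 1/288)² = (-37439/288)² = 1401678721/82944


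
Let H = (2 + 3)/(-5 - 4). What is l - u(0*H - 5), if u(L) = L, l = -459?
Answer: -454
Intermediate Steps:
H = -5/9 (H = 5/(-9) = 5*(-⅑) = -5/9 ≈ -0.55556)
l - u(0*H - 5) = -459 - (0*(-5/9) - 5) = -459 - (0 - 5) = -459 - 1*(-5) = -459 + 5 = -454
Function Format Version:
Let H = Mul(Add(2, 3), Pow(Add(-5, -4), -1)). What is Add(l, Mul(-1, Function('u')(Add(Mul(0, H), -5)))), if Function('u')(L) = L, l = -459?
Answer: -454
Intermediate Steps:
H = Rational(-5, 9) (H = Mul(5, Pow(-9, -1)) = Mul(5, Rational(-1, 9)) = Rational(-5, 9) ≈ -0.55556)
Add(l, Mul(-1, Function('u')(Add(Mul(0, H), -5)))) = Add(-459, Mul(-1, Add(Mul(0, Rational(-5, 9)), -5))) = Add(-459, Mul(-1, Add(0, -5))) = Add(-459, Mul(-1, -5)) = Add(-459, 5) = -454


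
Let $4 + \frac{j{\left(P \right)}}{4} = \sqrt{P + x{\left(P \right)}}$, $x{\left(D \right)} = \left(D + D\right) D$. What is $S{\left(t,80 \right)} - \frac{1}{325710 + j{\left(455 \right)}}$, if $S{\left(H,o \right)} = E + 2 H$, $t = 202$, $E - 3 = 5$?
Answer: $\frac{21850409445689}{53034974778} + \frac{\sqrt{414505}}{26517487389} \approx 412.0$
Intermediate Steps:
$E = 8$ ($E = 3 + 5 = 8$)
$x{\left(D \right)} = 2 D^{2}$ ($x{\left(D \right)} = 2 D D = 2 D^{2}$)
$S{\left(H,o \right)} = 8 + 2 H$
$j{\left(P \right)} = -16 + 4 \sqrt{P + 2 P^{2}}$
$S{\left(t,80 \right)} - \frac{1}{325710 + j{\left(455 \right)}} = \left(8 + 2 \cdot 202\right) - \frac{1}{325710 - \left(16 - 4 \sqrt{455 \left(1 + 2 \cdot 455\right)}\right)} = \left(8 + 404\right) - \frac{1}{325710 - \left(16 - 4 \sqrt{455 \left(1 + 910\right)}\right)} = 412 - \frac{1}{325710 - \left(16 - 4 \sqrt{455 \cdot 911}\right)} = 412 - \frac{1}{325710 - \left(16 - 4 \sqrt{414505}\right)} = 412 - \frac{1}{325694 + 4 \sqrt{414505}}$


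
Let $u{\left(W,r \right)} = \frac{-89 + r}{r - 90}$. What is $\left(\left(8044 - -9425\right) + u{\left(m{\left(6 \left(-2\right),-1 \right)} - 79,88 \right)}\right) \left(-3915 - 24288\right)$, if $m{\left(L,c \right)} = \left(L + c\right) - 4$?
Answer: $- \frac{985384617}{2} \approx -4.9269 \cdot 10^{8}$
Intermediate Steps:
$m{\left(L,c \right)} = -4 + L + c$
$u{\left(W,r \right)} = \frac{-89 + r}{-90 + r}$
$\left(\left(8044 - -9425\right) + u{\left(m{\left(6 \left(-2\right),-1 \right)} - 79,88 \right)}\right) \left(-3915 - 24288\right) = \left(\left(8044 - -9425\right) + \frac{-89 + 88}{-90 + 88}\right) \left(-3915 - 24288\right) = \left(\left(8044 + 9425\right) + \frac{1}{-2} \left(-1\right)\right) \left(-28203\right) = \left(17469 - - \frac{1}{2}\right) \left(-28203\right) = \left(17469 + \frac{1}{2}\right) \left(-28203\right) = \frac{34939}{2} \left(-28203\right) = - \frac{985384617}{2}$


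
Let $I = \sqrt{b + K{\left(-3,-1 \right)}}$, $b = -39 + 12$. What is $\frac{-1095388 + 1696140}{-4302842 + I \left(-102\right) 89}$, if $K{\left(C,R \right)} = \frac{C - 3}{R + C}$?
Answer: $- \frac{1292470468592}{9258275367053} + \frac{1363406664 i \sqrt{102}}{9258275367053} \approx -0.1396 + 0.0014873 i$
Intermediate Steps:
$K{\left(C,R \right)} = \frac{-3 + C}{C + R}$
$b = -27$
$I = \frac{i \sqrt{102}}{2}$ ($I = \sqrt{-27 + \frac{-3 - 3}{-3 - 1}} = \sqrt{-27 + \frac{1}{-4} \left(-6\right)} = \sqrt{-27 - - \frac{3}{2}} = \sqrt{-27 + \frac{3}{2}} = \sqrt{- \frac{51}{2}} = \frac{i \sqrt{102}}{2} \approx 5.0498 i$)
$\frac{-1095388 + 1696140}{-4302842 + I \left(-102\right) 89} = \frac{-1095388 + 1696140}{-4302842 + \frac{i \sqrt{102}}{2} \left(-102\right) 89} = \frac{600752}{-4302842 + - 51 i \sqrt{102} \cdot 89} = \frac{600752}{-4302842 - 4539 i \sqrt{102}}$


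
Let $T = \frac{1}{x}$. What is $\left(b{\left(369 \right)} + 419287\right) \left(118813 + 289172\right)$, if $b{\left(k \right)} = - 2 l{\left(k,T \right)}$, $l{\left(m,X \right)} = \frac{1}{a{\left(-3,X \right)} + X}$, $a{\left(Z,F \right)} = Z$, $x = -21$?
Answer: $\frac{5474018381925}{32} \approx 1.7106 \cdot 10^{11}$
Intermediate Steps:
$T = - \frac{1}{21}$ ($T = \frac{1}{-21} = - \frac{1}{21} \approx -0.047619$)
$l{\left(m,X \right)} = \frac{1}{-3 + X}$
$b{\left(k \right)} = \frac{21}{32}$ ($b{\left(k \right)} = - \frac{2}{-3 - \frac{1}{21}} = - \frac{2}{- \frac{64}{21}} = \left(-2\right) \left(- \frac{21}{64}\right) = \frac{21}{32}$)
$\left(b{\left(369 \right)} + 419287\right) \left(118813 + 289172\right) = \left(\frac{21}{32} + 419287\right) \left(118813 + 289172\right) = \frac{13417205}{32} \cdot 407985 = \frac{5474018381925}{32}$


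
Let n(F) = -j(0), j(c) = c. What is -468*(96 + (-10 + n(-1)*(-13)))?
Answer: -40248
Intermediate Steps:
n(F) = 0 (n(F) = -1*0 = 0)
-468*(96 + (-10 + n(-1)*(-13))) = -468*(96 + (-10 + 0*(-13))) = -468*(96 + (-10 + 0)) = -468*(96 - 10) = -468*86 = -40248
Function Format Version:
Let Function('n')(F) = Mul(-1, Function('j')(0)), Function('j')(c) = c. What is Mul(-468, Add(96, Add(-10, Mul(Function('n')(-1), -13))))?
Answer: -40248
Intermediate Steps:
Function('n')(F) = 0 (Function('n')(F) = Mul(-1, 0) = 0)
Mul(-468, Add(96, Add(-10, Mul(Function('n')(-1), -13)))) = Mul(-468, Add(96, Add(-10, Mul(0, -13)))) = Mul(-468, Add(96, Add(-10, 0))) = Mul(-468, Add(96, -10)) = Mul(-468, 86) = -40248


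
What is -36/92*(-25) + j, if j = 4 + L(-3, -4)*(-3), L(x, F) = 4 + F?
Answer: 317/23 ≈ 13.783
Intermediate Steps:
j = 4 (j = 4 + (4 - 4)*(-3) = 4 + 0*(-3) = 4 + 0 = 4)
-36/92*(-25) + j = -36/92*(-25) + 4 = -36*1/92*(-25) + 4 = -9/23*(-25) + 4 = 225/23 + 4 = 317/23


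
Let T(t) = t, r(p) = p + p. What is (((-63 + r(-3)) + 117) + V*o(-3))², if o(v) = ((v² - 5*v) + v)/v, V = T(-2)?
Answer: 3844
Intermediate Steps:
r(p) = 2*p
V = -2
o(v) = (v² - 4*v)/v
(((-63 + r(-3)) + 117) + V*o(-3))² = (((-63 + 2*(-3)) + 117) - 2*(-4 - 3))² = (((-63 - 6) + 117) - 2*(-7))² = ((-69 + 117) + 14)² = (48 + 14)² = 62² = 3844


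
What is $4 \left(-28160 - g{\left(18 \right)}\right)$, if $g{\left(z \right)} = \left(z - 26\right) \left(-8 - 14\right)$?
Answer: $-113344$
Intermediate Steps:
$g{\left(z \right)} = 572 - 22 z$ ($g{\left(z \right)} = \left(-26 + z\right) \left(-22\right) = 572 - 22 z$)
$4 \left(-28160 - g{\left(18 \right)}\right) = 4 \left(-28160 - \left(572 - 396\right)\right) = 4 \left(-28160 - 176\right) = 4 \left(-28336\right) = -113344$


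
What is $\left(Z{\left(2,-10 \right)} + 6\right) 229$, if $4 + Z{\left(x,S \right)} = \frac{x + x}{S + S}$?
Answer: $\frac{2061}{5} \approx 412.2$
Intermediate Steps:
$Z{\left(x,S \right)} = -4 + \frac{x}{S}$ ($Z{\left(x,S \right)} = -4 + \frac{x + x}{S + S} = -4 + \frac{2 x}{2 S} = -4 + 2 x \frac{1}{2 S} = -4 + \frac{x}{S}$)
$\left(Z{\left(2,-10 \right)} + 6\right) 229 = \left(\left(-4 + \frac{2}{-10}\right) + 6\right) 229 = \left(\left(-4 + 2 \left(- \frac{1}{10}\right)\right) + 6\right) 229 = \left(\left(-4 - \frac{1}{5}\right) + 6\right) 229 = \left(- \frac{21}{5} + 6\right) 229 = \frac{9}{5} \cdot 229 = \frac{2061}{5}$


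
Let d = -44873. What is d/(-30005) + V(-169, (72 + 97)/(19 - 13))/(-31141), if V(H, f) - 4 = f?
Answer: 8378549593/5606314230 ≈ 1.4945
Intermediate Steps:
V(H, f) = 4 + f
d/(-30005) + V(-169, (72 + 97)/(19 - 13))/(-31141) = -44873/(-30005) + (4 + (72 + 97)/(19 - 13))/(-31141) = -44873*(-1/30005) + (4 + 169/6)*(-1/31141) = 44873/30005 + (4 + 169*(⅙))*(-1/31141) = 44873/30005 + (4 + 169/6)*(-1/31141) = 44873/30005 + (193/6)*(-1/31141) = 44873/30005 - 193/186846 = 8378549593/5606314230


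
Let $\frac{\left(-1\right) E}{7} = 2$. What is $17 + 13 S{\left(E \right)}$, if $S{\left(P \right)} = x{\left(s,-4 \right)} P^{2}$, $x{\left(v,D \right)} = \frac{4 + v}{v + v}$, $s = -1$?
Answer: $-3805$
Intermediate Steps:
$x{\left(v,D \right)} = \frac{4 + v}{2 v}$
$E = -14$ ($E = \left(-7\right) 2 = -14$)
$S{\left(P \right)} = - \frac{3 P^{2}}{2}$ ($S{\left(P \right)} = \frac{4 - 1}{2 \left(-1\right)} P^{2} = \frac{1}{2} \left(-1\right) 3 P^{2} = - \frac{3 P^{2}}{2}$)
$17 + 13 S{\left(E \right)} = 17 + 13 \left(- \frac{3 \left(-14\right)^{2}}{2}\right) = 17 + 13 \left(\left(- \frac{3}{2}\right) 196\right) = 17 + 13 \left(-294\right) = 17 - 3822 = -3805$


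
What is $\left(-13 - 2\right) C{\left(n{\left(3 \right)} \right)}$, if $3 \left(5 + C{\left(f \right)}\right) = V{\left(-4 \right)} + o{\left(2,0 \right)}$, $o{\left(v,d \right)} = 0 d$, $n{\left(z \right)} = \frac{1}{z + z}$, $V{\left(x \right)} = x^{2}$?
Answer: $-5$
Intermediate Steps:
$n{\left(z \right)} = \frac{1}{2 z}$
$o{\left(v,d \right)} = 0$
$C{\left(f \right)} = \frac{1}{3}$ ($C{\left(f \right)} = -5 + \frac{\left(-4\right)^{2} + 0}{3} = -5 + \frac{16 + 0}{3} = -5 + \frac{1}{3} \cdot 16 = -5 + \frac{16}{3} = \frac{1}{3}$)
$\left(-13 - 2\right) C{\left(n{\left(3 \right)} \right)} = \left(-13 - 2\right) \frac{1}{3} = \left(-15\right) \frac{1}{3} = -5$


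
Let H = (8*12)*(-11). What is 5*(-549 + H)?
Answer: -8025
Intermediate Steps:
H = -1056 (H = 96*(-11) = -1056)
5*(-549 + H) = 5*(-549 - 1056) = 5*(-1605) = -8025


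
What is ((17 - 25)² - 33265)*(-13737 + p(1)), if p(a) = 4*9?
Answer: 454886901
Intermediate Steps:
p(a) = 36
((17 - 25)² - 33265)*(-13737 + p(1)) = ((17 - 25)² - 33265)*(-13737 + 36) = ((-8)² - 33265)*(-13701) = (64 - 33265)*(-13701) = -33201*(-13701) = 454886901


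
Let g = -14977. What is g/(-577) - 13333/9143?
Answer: 129241570/5275511 ≈ 24.498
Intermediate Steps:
g/(-577) - 13333/9143 = -14977/(-577) - 13333/9143 = -14977*(-1/577) - 13333*1/9143 = 14977/577 - 13333/9143 = 129241570/5275511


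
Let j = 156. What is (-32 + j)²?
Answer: 15376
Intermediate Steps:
(-32 + j)² = (-32 + 156)² = 124² = 15376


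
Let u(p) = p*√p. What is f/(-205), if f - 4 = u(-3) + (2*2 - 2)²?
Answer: -8/205 + 3*I*√3/205 ≈ -0.039024 + 0.025347*I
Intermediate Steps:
u(p) = p^(3/2)
f = 8 - 3*I*√3 (f = 4 + ((-3)^(3/2) + (2*2 - 2)²) = 4 + (-3*I*√3 + (4 - 2)²) = 4 + (-3*I*√3 + 2²) = 4 + (-3*I*√3 + 4) = 4 + (4 - 3*I*√3) = 8 - 3*I*√3 ≈ 8.0 - 5.1962*I)
f/(-205) = (8 - 3*I*√3)/(-205) = (8 - 3*I*√3)*(-1/205) = -8/205 + 3*I*√3/205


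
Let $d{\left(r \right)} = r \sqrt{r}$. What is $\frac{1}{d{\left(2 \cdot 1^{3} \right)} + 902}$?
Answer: $\frac{451}{406798} - \frac{\sqrt{2}}{406798} \approx 0.0011052$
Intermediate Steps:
$d{\left(r \right)} = r^{\frac{3}{2}}$
$\frac{1}{d{\left(2 \cdot 1^{3} \right)} + 902} = \frac{1}{\left(2 \cdot 1^{3}\right)^{\frac{3}{2}} + 902} = \frac{1}{\left(2 \cdot 1\right)^{\frac{3}{2}} + 902} = \frac{1}{2^{\frac{3}{2}} + 902} = \frac{1}{2 \sqrt{2} + 902} = \frac{1}{902 + 2 \sqrt{2}}$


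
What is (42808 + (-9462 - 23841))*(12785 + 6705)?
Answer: 185252450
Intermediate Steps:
(42808 + (-9462 - 23841))*(12785 + 6705) = (42808 - 33303)*19490 = 9505*19490 = 185252450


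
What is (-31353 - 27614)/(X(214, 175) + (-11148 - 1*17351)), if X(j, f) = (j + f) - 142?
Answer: 58967/28252 ≈ 2.0872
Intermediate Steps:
X(j, f) = -142 + f + j (X(j, f) = (f + j) - 142 = -142 + f + j)
(-31353 - 27614)/(X(214, 175) + (-11148 - 1*17351)) = (-31353 - 27614)/((-142 + 175 + 214) + (-11148 - 1*17351)) = -58967/(247 + (-11148 - 17351)) = -58967/(247 - 28499) = -58967/(-28252) = -58967*(-1/28252) = 58967/28252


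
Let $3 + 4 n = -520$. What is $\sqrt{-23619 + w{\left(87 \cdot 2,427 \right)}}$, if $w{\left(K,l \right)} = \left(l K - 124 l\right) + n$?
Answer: $\frac{i \sqrt{9599}}{2} \approx 48.987 i$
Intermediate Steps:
$n = - \frac{523}{4}$ ($n = - \frac{3}{4} + \frac{1}{4} \left(-520\right) = - \frac{3}{4} - 130 = - \frac{523}{4} \approx -130.75$)
$w{\left(K,l \right)} = - \frac{523}{4} - 124 l + K l$ ($w{\left(K,l \right)} = \left(l K - 124 l\right) - \frac{523}{4} = \left(K l - 124 l\right) - \frac{523}{4} = \left(- 124 l + K l\right) - \frac{523}{4} = - \frac{523}{4} - 124 l + K l$)
$\sqrt{-23619 + w{\left(87 \cdot 2,427 \right)}} = \sqrt{-23619 - \left(\frac{212315}{4} - 87 \cdot 2 \cdot 427\right)} = \sqrt{-23619 - - \frac{84877}{4}} = \sqrt{-23619 + \frac{84877}{4}} = \sqrt{- \frac{9599}{4}} = \frac{i \sqrt{9599}}{2}$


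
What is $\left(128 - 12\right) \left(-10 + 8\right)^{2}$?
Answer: $464$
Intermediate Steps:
$\left(128 - 12\right) \left(-10 + 8\right)^{2} = 116 \left(-2\right)^{2} = 116 \cdot 4 = 464$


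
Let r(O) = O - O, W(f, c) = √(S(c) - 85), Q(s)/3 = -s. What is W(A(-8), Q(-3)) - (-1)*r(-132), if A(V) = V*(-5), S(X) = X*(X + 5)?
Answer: √41 ≈ 6.4031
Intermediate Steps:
S(X) = X*(5 + X)
Q(s) = -3*s (Q(s) = 3*(-s) = -3*s)
A(V) = -5*V
W(f, c) = √(-85 + c*(5 + c)) (W(f, c) = √(c*(5 + c) - 85) = √(-85 + c*(5 + c)))
r(O) = 0
W(A(-8), Q(-3)) - (-1)*r(-132) = √(-85 + (-3*(-3))*(5 - 3*(-3))) - (-1)*0 = √(-85 + 9*(5 + 9)) - 1*0 = √(-85 + 9*14) + 0 = √(-85 + 126) + 0 = √41 + 0 = √41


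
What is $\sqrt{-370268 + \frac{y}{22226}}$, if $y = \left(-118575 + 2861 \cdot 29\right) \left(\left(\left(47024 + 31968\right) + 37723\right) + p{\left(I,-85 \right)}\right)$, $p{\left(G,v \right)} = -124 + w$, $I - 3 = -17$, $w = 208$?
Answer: $\frac{i \sqrt{68835709870553}}{11113} \approx 746.58 i$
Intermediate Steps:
$I = -14$ ($I = 3 - 17 = -14$)
$p{\left(G,v \right)} = 84$ ($p{\left(G,v \right)} = -124 + 208 = 84$)
$y = -4158745194$ ($y = \left(-118575 + 2861 \cdot 29\right) \left(\left(\left(47024 + 31968\right) + 37723\right) + 84\right) = \left(-118575 + 82969\right) \left(\left(78992 + 37723\right) + 84\right) = - 35606 \left(116715 + 84\right) = \left(-35606\right) 116799 = -4158745194$)
$\sqrt{-370268 + \frac{y}{22226}} = \sqrt{-370268 - \frac{4158745194}{22226}} = \sqrt{-370268 - \frac{2079372597}{11113}} = \sqrt{- \frac{6194160881}{11113}} = \frac{i \sqrt{68835709870553}}{11113}$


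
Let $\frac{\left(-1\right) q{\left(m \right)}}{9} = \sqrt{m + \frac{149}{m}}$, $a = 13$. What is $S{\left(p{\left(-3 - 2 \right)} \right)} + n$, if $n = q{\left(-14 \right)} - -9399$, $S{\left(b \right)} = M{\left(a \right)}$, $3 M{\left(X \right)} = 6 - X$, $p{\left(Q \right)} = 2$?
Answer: $\frac{28190}{3} - \frac{9 i \sqrt{4830}}{14} \approx 9396.7 - 44.677 i$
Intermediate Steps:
$q{\left(m \right)} = - 9 \sqrt{m + \frac{149}{m}}$
$M{\left(X \right)} = 2 - \frac{X}{3}$ ($M{\left(X \right)} = \frac{6 - X}{3} = 2 - \frac{X}{3}$)
$S{\left(b \right)} = - \frac{7}{3}$ ($S{\left(b \right)} = 2 - \frac{13}{3} = - \frac{7}{3}$)
$n = 9399 - \frac{9 i \sqrt{4830}}{14}$ ($n = - 9 \sqrt{-14 + \frac{149}{-14}} - -9399 = - 9 \sqrt{-14 + 149 \left(- \frac{1}{14}\right)} + 9399 = - 9 \sqrt{-14 - \frac{149}{14}} + 9399 = - 9 \sqrt{- \frac{345}{14}} + 9399 = - 9 \frac{i \sqrt{4830}}{14} + 9399 = - \frac{9 i \sqrt{4830}}{14} + 9399 = 9399 - \frac{9 i \sqrt{4830}}{14} \approx 9399.0 - 44.677 i$)
$S{\left(p{\left(-3 - 2 \right)} \right)} + n = - \frac{7}{3} + \left(9399 - \frac{9 i \sqrt{4830}}{14}\right) = \frac{28190}{3} - \frac{9 i \sqrt{4830}}{14}$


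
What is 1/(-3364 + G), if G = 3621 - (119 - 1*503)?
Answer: 1/641 ≈ 0.0015601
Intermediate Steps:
G = 4005 (G = 3621 - (119 - 503) = 3621 - 1*(-384) = 3621 + 384 = 4005)
1/(-3364 + G) = 1/(-3364 + 4005) = 1/641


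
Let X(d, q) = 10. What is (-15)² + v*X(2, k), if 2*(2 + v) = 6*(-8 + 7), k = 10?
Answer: 175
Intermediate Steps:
v = -5 (v = -2 + (6*(-8 + 7))/2 = -2 + (6*(-1))/2 = -2 + (½)*(-6) = -2 - 3 = -5)
(-15)² + v*X(2, k) = (-15)² - 5*10 = 225 - 50 = 175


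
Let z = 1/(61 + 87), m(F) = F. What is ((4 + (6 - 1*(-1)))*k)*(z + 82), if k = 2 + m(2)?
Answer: 133507/37 ≈ 3608.3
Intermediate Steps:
k = 4 (k = 2 + 2 = 4)
z = 1/148 ≈ 0.0067568
((4 + (6 - 1*(-1)))*k)*(z + 82) = ((4 + (6 - 1*(-1)))*4)*(1/148 + 82) = ((4 + (6 + 1))*4)*(12137/148) = ((4 + 7)*4)*(12137/148) = (11*4)*(12137/148) = 44*(12137/148) = 133507/37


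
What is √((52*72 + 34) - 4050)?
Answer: 4*I*√17 ≈ 16.492*I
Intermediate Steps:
√((52*72 + 34) - 4050) = √((3744 + 34) - 4050) = √(3778 - 4050) = √(-272) = 4*I*√17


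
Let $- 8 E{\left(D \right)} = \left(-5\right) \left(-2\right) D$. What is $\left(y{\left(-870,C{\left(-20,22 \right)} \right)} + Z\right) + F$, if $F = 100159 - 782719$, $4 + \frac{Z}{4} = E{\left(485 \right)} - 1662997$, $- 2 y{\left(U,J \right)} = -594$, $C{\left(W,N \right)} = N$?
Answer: $-7336692$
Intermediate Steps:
$y{\left(U,J \right)} = 297$ ($y{\left(U,J \right)} = \left(- \frac{1}{2}\right) \left(-594\right) = 297$)
$E{\left(D \right)} = - \frac{5 D}{4}$ ($E{\left(D \right)} = - \frac{\left(-5\right) \left(-2\right) D}{8} = - \frac{10 D}{8} = - \frac{5 D}{4}$)
$Z = -6654429$ ($Z = -16 + 4 \left(\left(- \frac{5}{4}\right) 485 - 1662997\right) = -16 + 4 \left(- \frac{2425}{4} - 1662997\right) = -16 + 4 \left(- \frac{6654413}{4}\right) = -16 - 6654413 = -6654429$)
$F = -682560$ ($F = 100159 - 782719 = -682560$)
$\left(y{\left(-870,C{\left(-20,22 \right)} \right)} + Z\right) + F = \left(297 - 6654429\right) - 682560 = -6654132 - 682560 = -7336692$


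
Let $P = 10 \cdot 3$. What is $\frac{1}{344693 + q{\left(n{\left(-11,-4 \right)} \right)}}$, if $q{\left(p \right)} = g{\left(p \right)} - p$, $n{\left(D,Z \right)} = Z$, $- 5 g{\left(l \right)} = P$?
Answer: $\frac{1}{344691} \approx 2.9011 \cdot 10^{-6}$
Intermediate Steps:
$P = 30$
$g{\left(l \right)} = -6$ ($g{\left(l \right)} = \left(- \frac{1}{5}\right) 30 = -6$)
$q{\left(p \right)} = -6 - p$
$\frac{1}{344693 + q{\left(n{\left(-11,-4 \right)} \right)}} = \frac{1}{344693 - 2} = \frac{1}{344691}$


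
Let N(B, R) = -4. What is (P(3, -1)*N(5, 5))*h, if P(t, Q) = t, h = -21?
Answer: 252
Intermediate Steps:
(P(3, -1)*N(5, 5))*h = (3*(-4))*(-21) = -12*(-21) = 252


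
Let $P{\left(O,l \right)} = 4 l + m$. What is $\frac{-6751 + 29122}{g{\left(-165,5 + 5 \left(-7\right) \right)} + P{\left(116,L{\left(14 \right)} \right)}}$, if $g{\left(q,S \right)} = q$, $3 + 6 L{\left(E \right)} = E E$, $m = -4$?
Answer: $- \frac{67113}{121} \approx -554.65$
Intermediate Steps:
$L{\left(E \right)} = - \frac{1}{2} + \frac{E^{2}}{6}$ ($L{\left(E \right)} = - \frac{1}{2} + \frac{E E}{6} = - \frac{1}{2} + \frac{E^{2}}{6}$)
$P{\left(O,l \right)} = -4 + 4 l$ ($P{\left(O,l \right)} = 4 l - 4 = -4 + 4 l$)
$\frac{-6751 + 29122}{g{\left(-165,5 + 5 \left(-7\right) \right)} + P{\left(116,L{\left(14 \right)} \right)}} = \frac{-6751 + 29122}{-165 - \left(4 - 4 \left(- \frac{1}{2} + \frac{14^{2}}{6}\right)\right)} = \frac{22371}{-165 - \left(4 - 4 \left(- \frac{1}{2} + \frac{1}{6} \cdot 196\right)\right)} = \frac{22371}{-165 - \left(4 - 4 \left(- \frac{1}{2} + \frac{98}{3}\right)\right)} = \frac{22371}{-165 + \left(-4 + 4 \cdot \frac{193}{6}\right)} = \frac{22371}{-165 + \left(-4 + \frac{386}{3}\right)} = \frac{22371}{-165 + \frac{374}{3}} = \frac{22371}{- \frac{121}{3}} = 22371 \left(- \frac{3}{121}\right) = - \frac{67113}{121}$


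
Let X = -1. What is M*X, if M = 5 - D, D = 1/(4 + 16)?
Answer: -99/20 ≈ -4.9500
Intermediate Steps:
D = 1/20 ≈ 0.050000
M = 99/20 (M = 5 - 1*1/20 = 5 - 1/20 = 99/20 ≈ 4.9500)
M*X = (99/20)*(-1) = -99/20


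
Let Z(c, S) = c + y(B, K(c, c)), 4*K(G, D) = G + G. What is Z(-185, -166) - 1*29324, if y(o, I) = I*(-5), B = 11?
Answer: -58093/2 ≈ -29047.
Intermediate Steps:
K(G, D) = G/2 (K(G, D) = (G + G)/4 = (2*G)/4 = G/2)
y(o, I) = -5*I
Z(c, S) = -3*c/2 (Z(c, S) = c - 5*c/2 = -3*c/2)
Z(-185, -166) - 1*29324 = -3/2*(-185) - 1*29324 = 555/2 - 29324 = -58093/2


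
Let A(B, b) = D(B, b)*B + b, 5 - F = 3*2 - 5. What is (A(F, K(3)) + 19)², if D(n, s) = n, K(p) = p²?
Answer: 1936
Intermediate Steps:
F = 4 (F = 5 - (3*2 - 5) = 5 - (6 - 5) = 5 - 1*1 = 5 - 1 = 4)
A(B, b) = b + B² (A(B, b) = B*B + b = B² + b = b + B²)
(A(F, K(3)) + 19)² = ((3² + 4²) + 19)² = ((9 + 16) + 19)² = (25 + 19)² = 44² = 1936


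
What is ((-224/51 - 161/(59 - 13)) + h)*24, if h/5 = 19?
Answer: 35540/17 ≈ 2090.6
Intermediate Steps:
h = 95 (h = 5*19 = 95)
((-224/51 - 161/(59 - 13)) + h)*24 = ((-224/51 - 161/(59 - 13)) + 95)*24 = ((-224*1/51 - 161/46) + 95)*24 = ((-224/51 - 161*1/46) + 95)*24 = ((-224/51 - 7/2) + 95)*24 = (-805/102 + 95)*24 = (8885/102)*24 = 35540/17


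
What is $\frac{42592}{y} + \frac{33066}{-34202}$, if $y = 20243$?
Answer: $\frac{393688273}{346175543} \approx 1.1373$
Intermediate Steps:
$\frac{42592}{y} + \frac{33066}{-34202} = \frac{42592}{20243} + \frac{33066}{-34202} = 42592 \cdot \frac{1}{20243} + 33066 \left(- \frac{1}{34202}\right) = \frac{42592}{20243} - \frac{16533}{17101} = \frac{393688273}{346175543}$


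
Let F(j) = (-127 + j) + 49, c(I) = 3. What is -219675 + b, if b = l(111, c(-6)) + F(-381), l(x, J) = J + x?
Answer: -220020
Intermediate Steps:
F(j) = -78 + j
b = -345 (b = (3 + 111) + (-78 - 381) = 114 - 459 = -345)
-219675 + b = -219675 - 345 = -220020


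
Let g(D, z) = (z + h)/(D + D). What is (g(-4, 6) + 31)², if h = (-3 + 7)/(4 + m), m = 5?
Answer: 1181569/1296 ≈ 911.70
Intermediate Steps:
h = 4/9 (h = (-3 + 7)/(4 + 5) = 4/9 ≈ 0.44444)
g(D, z) = (4/9 + z)/(2*D) (g(D, z) = (z + 4/9)/(D + D) = (4/9 + z)/((2*D)) = (4/9 + z)*(1/(2*D)) = (4/9 + z)/(2*D))
(g(-4, 6) + 31)² = ((1/18)*(4 + 9*6)/(-4) + 31)² = ((1/18)*(-¼)*(4 + 54) + 31)² = ((1/18)*(-¼)*58 + 31)² = (-29/36 + 31)² = (1087/36)² = 1181569/1296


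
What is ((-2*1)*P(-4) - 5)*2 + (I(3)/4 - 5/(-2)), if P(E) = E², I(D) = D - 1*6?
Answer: -289/4 ≈ -72.250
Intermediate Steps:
I(D) = -6 + D (I(D) = D - 6 = -6 + D)
((-2*1)*P(-4) - 5)*2 + (I(3)/4 - 5/(-2)) = (-2*1*(-4)² - 5)*2 + ((-6 + 3)/4 - 5/(-2)) = (-2*16 - 5)*2 + (-3*¼ - 5*(-½)) = (-32 - 5)*2 + (-¾ + 5/2) = -37*2 + 7/4 = -74 + 7/4 = -289/4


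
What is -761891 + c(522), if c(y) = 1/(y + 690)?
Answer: -923411891/1212 ≈ -7.6189e+5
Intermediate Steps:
c(y) = 1/(690 + y)
-761891 + c(522) = -761891 + 1/(690 + 522) = -761891 + 1/1212 = -923411891/1212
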